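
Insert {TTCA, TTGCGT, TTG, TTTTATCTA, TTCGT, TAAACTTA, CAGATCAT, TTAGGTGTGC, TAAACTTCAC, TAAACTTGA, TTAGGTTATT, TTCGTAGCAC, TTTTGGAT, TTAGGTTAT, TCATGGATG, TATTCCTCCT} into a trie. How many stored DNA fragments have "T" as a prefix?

15

Traverse to the node for "T", then collect every word in that subtree.
Matches: "TAAACTTA", "TAAACTTCAC", "TAAACTTGA", "TATTCCTCCT", "TCATGGATG", "TTAGGTGTGC", "TTAGGTTAT", "TTAGGTTATT", "TTCA", "TTCGT", "TTCGTAGCAC", "TTG", "TTGCGT", "TTTTATCTA", "TTTTGGAT"
Count: 15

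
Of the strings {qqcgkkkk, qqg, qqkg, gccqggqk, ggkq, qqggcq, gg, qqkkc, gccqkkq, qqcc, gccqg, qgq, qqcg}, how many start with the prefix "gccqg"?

2

Walk to "gccqg"; the words in its subtree are exactly those with that prefix.
Words under "gccqg": gccqg, gccqggqk
Count: 2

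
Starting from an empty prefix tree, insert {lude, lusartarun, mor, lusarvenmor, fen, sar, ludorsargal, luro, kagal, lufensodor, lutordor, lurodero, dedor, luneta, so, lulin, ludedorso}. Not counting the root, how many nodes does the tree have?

78

For each word, the new-node count is its length minus the longest prefix already in the trie:
  "lude" → 4 new (l, u, d, e)
  "lusartarun" → prefix "lu" already present; 8 new (s, a, r, t, a, r, u, n)
  "mor" → 3 new (m, o, r)
  "lusarvenmor" → prefix "lusar" already present; 6 new (v, e, n, m, o, r)
  "fen" → 3 new (f, e, n)
  "sar" → 3 new (s, a, r)
  "ludorsargal" → prefix "lud" already present; 8 new (o, r, s, a, r, g, a, l)
  "luro" → prefix "lu" already present; 2 new (r, o)
  "kagal" → 5 new (k, a, g, a, l)
  "lufensodor" → prefix "lu" already present; 8 new (f, e, n, s, o, d, o, r)
  "lutordor" → prefix "lu" already present; 6 new (t, o, r, d, o, r)
  "lurodero" → prefix "luro" already present; 4 new (d, e, r, o)
  "dedor" → 5 new (d, e, d, o, r)
  "luneta" → prefix "lu" already present; 4 new (n, e, t, a)
  "so" → prefix "s" already present; 1 new (o)
  "lulin" → prefix "lu" already present; 3 new (l, i, n)
  "ludedorso" → prefix "lude" already present; 5 new (d, o, r, s, o)
Total nodes = 4 + 8 + 3 + 6 + 3 + 3 + 8 + 2 + 5 + 8 + 6 + 4 + 5 + 4 + 1 + 3 + 5 = 78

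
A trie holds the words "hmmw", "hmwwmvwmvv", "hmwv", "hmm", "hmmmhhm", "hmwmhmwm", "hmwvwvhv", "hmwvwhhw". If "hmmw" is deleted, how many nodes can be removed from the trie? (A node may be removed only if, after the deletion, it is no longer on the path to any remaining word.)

1

After clearing the end-marker at "hmmw", prune upward until reaching a node still needed by another word.
The suffix "w" (1 node) is used only by "hmmw"; the node for "hmm" still has the child "m", so pruning stops there.
Nodes removed: 1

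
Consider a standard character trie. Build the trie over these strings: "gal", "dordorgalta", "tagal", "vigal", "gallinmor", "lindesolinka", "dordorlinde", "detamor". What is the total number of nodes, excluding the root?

53

Count nodes per top-level branch (shared prefixes stored once):
  'd'-branch (detamor, dordorgalta, dordorlinde): 22 nodes
  'g'-branch (gal, gallinmor): 9 nodes
  'l'-branch (lindesolinka): 12 nodes
  't'-branch (tagal): 5 nodes
  'v'-branch (vigal): 5 nodes
Sum: 53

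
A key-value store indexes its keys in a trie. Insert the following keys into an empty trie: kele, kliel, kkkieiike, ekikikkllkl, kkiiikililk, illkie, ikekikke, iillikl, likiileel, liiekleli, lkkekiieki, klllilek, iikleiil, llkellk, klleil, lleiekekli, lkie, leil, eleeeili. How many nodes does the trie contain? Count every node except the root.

Count nodes per top-level branch (shared prefixes stored once):
  'e'-branch (ekikikkllkl, eleeeili): 18 nodes
  'i'-branch (iikleiil, iillikl, ikekikke, illkie): 25 nodes
  'k'-branch (kele, kkiiikililk, kkkieiike, kliel, klleil, klllilek): 34 nodes
  'l'-branch (leil, liiekleli, likiileel, lkie, lkkekiieki, lleiekekli, llkellk): 44 nodes
Sum: 121

121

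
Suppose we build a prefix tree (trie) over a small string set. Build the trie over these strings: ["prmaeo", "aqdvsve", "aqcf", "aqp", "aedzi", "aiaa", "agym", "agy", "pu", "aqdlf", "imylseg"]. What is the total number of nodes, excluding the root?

Trace insertions, counting only characters that open a new branch:
  "prmaeo" → 6 new (p, r, m, a, e, o)
  "aqdvsve" → 7 new (a, q, d, v, s, v, e)
  "aqcf" → prefix "aq" already present; 2 new (c, f)
  "aqp" → prefix "aq" already present; 1 new (p)
  "aedzi" → prefix "a" already present; 4 new (e, d, z, i)
  "aiaa" → prefix "a" already present; 3 new (i, a, a)
  "agym" → prefix "a" already present; 3 new (g, y, m)
  "agy" → prefix "agy" already present; 0 new (none)
  "pu" → prefix "p" already present; 1 new (u)
  "aqdlf" → prefix "aqd" already present; 2 new (l, f)
  "imylseg" → 7 new (i, m, y, l, s, e, g)
Total nodes = 6 + 7 + 2 + 1 + 4 + 3 + 3 + 0 + 1 + 2 + 7 = 36

36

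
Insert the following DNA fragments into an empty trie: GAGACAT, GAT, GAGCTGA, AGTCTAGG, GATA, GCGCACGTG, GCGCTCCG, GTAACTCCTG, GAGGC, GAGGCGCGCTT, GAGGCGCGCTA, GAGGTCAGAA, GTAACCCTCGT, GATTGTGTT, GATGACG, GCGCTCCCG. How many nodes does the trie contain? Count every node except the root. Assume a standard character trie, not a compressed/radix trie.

75

For each word, the new-node count is its length minus the longest prefix already in the trie:
  "GAGACAT" → 7 new (G, A, G, A, C, A, T)
  "GAT" → prefix "GA" already present; 1 new (T)
  "GAGCTGA" → prefix "GAG" already present; 4 new (C, T, G, A)
  "AGTCTAGG" → 8 new (A, G, T, C, T, A, G, G)
  "GATA" → prefix "GAT" already present; 1 new (A)
  "GCGCACGTG" → prefix "G" already present; 8 new (C, G, C, A, C, G, T, G)
  "GCGCTCCG" → prefix "GCGC" already present; 4 new (T, C, C, G)
  "GTAACTCCTG" → prefix "G" already present; 9 new (T, A, A, C, T, C, C, T, G)
  "GAGGC" → prefix "GAG" already present; 2 new (G, C)
  "GAGGCGCGCTT" → prefix "GAGGC" already present; 6 new (G, C, G, C, T, T)
  "GAGGCGCGCTA" → prefix "GAGGCGCGCT" already present; 1 new (A)
  "GAGGTCAGAA" → prefix "GAGG" already present; 6 new (T, C, A, G, A, A)
  "GTAACCCTCGT" → prefix "GTAAC" already present; 6 new (C, C, T, C, G, T)
  "GATTGTGTT" → prefix "GAT" already present; 6 new (T, G, T, G, T, T)
  "GATGACG" → prefix "GAT" already present; 4 new (G, A, C, G)
  "GCGCTCCCG" → prefix "GCGCTCC" already present; 2 new (C, G)
Total nodes = 7 + 1 + 4 + 8 + 1 + 8 + 4 + 9 + 2 + 6 + 1 + 6 + 6 + 6 + 4 + 2 = 75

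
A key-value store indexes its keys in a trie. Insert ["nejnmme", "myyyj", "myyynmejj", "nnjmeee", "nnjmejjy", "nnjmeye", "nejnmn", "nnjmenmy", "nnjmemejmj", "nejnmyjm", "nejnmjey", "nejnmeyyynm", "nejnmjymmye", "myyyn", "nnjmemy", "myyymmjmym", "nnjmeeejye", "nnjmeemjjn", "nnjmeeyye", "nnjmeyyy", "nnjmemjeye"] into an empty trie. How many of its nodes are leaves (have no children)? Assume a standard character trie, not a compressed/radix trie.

19

Leaves are exactly the stored words that no other stored word extends.
Those words: "myyyj", "myyymmjmym", "myyynmejj", "nejnmeyyynm", "nejnmjey", "nejnmjymmye", "nejnmme", "nejnmn", "nejnmyjm", "nnjmeeejye", "nnjmeemjjn", "nnjmeeyye", "nnjmejjy", "nnjmemejmj", "nnjmemjeye", "nnjmemy", "nnjmenmy", "nnjmeye", "nnjmeyyy"
Leaf count: 19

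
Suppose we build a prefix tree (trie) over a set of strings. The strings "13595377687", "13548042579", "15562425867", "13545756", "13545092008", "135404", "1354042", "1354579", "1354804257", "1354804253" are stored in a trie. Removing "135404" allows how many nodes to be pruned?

Walk "135404" from the leaf back toward the root, removing each node that no remaining word uses.
Every node on "135404" is still needed (e.g. by "1354042"), so nothing is freed.
Nodes removed: 0

0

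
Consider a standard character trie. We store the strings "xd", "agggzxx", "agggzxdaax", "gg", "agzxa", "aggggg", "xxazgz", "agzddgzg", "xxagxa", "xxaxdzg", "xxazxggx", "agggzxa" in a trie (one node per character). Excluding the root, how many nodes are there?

42

Trace insertions, counting only characters that open a new branch:
  "xd" → 2 new (x, d)
  "agggzxx" → 7 new (a, g, g, g, z, x, x)
  "agggzxdaax" → prefix "agggzx" already present; 4 new (d, a, a, x)
  "gg" → 2 new (g, g)
  "agzxa" → prefix "ag" already present; 3 new (z, x, a)
  "aggggg" → prefix "aggg" already present; 2 new (g, g)
  "xxazgz" → prefix "x" already present; 5 new (x, a, z, g, z)
  "agzddgzg" → prefix "agz" already present; 5 new (d, d, g, z, g)
  "xxagxa" → prefix "xxa" already present; 3 new (g, x, a)
  "xxaxdzg" → prefix "xxa" already present; 4 new (x, d, z, g)
  "xxazxggx" → prefix "xxaz" already present; 4 new (x, g, g, x)
  "agggzxa" → prefix "agggzx" already present; 1 new (a)
Total nodes = 2 + 7 + 4 + 2 + 3 + 2 + 5 + 5 + 3 + 4 + 4 + 1 = 42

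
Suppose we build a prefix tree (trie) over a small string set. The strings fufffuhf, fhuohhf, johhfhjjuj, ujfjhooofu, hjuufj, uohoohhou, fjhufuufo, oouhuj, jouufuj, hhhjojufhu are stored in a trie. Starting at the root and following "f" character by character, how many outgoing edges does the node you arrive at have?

Follow the path "f" to its node, then look at its outgoing edges.
Distinct next characters after "f": h, j, u.
That node has 3 child edges.

3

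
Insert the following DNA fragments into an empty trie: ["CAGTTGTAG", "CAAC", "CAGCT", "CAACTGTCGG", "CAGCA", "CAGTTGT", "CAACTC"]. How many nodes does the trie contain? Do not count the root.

21

Trie structure (* marks end of a word):
(root)
└─ C
   └─ A
      ├─ A
      │  └─ C *
      │     └─ T
      │        ├─ C *
      │        └─ G
      │           └─ T
      │              └─ C
      │                 └─ G
      │                    └─ G *
      └─ G
         ├─ C
         │  ├─ A *
         │  └─ T *
         └─ T
            └─ T
               └─ G
                  └─ T *
                     └─ A
                        └─ G *
Counting every labelled node above: 21.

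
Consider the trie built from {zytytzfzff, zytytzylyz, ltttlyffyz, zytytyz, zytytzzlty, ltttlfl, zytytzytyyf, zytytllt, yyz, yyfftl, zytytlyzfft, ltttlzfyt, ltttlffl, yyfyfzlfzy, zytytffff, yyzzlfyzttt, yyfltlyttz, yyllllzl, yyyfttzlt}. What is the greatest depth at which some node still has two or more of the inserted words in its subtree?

7

Equivalently: take the maximum, over all pairs, of their longest common prefix length.
e.g. "zytytzylyz" and "zytytzytyyf" share the prefix "zytytzy" of length 7; no pair shares a longer one.
Longest shared-prefix length: 7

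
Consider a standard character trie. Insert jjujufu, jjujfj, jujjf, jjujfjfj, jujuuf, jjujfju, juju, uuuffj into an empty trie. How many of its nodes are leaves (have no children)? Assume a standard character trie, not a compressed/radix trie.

6

Leaves are exactly the stored words that no other stored word extends.
Those words: "jjujfjfj", "jjujfju", "jjujufu", "jujjf", "jujuuf", "uuuffj"
Leaf count: 6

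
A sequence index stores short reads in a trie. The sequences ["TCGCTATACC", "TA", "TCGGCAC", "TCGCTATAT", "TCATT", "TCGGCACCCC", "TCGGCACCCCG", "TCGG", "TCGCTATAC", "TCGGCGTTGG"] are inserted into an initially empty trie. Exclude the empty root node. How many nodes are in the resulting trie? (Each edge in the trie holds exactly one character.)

28

For each word, the new-node count is its length minus the longest prefix already in the trie:
  "TCGCTATACC" → 10 new (T, C, G, C, T, A, T, A, C, C)
  "TA" → prefix "T" already present; 1 new (A)
  "TCGGCAC" → prefix "TCG" already present; 4 new (G, C, A, C)
  "TCGCTATAT" → prefix "TCGCTATA" already present; 1 new (T)
  "TCATT" → prefix "TC" already present; 3 new (A, T, T)
  "TCGGCACCCC" → prefix "TCGGCAC" already present; 3 new (C, C, C)
  "TCGGCACCCCG" → prefix "TCGGCACCCC" already present; 1 new (G)
  "TCGG" → prefix "TCGG" already present; 0 new (none)
  "TCGCTATAC" → prefix "TCGCTATAC" already present; 0 new (none)
  "TCGGCGTTGG" → prefix "TCGGC" already present; 5 new (G, T, T, G, G)
Total nodes = 10 + 1 + 4 + 1 + 3 + 3 + 1 + 0 + 0 + 5 = 28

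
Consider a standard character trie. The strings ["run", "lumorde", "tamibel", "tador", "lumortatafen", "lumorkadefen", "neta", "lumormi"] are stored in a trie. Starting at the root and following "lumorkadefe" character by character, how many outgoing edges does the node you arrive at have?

Walk "lumorkadefe" from the root, arriving at one node.
Characters that immediately follow "lumorkadefe" among the stored strings: {n}.
That node has 1 child edge.

1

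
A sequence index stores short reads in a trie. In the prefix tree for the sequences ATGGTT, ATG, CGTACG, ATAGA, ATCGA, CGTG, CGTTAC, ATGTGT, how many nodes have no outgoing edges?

A leaf is a node with no children — equivalently, the end of a word that is not a proper prefix of any other stored word.
Those words: "ATAGA", "ATCGA", "ATGGTT", "ATGTGT", "CGTACG", "CGTG", "CGTTAC"
Leaf count: 7

7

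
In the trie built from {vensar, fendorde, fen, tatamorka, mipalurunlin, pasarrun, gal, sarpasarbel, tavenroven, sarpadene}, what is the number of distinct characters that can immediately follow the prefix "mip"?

1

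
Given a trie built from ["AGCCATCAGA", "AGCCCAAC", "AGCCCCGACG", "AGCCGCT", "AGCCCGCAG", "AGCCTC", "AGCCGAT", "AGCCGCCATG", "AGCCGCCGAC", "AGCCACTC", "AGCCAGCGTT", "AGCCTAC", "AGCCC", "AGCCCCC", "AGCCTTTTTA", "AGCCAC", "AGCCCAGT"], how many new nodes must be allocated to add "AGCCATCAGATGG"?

3

"AGCCATCAGA" is already a path in the trie; the remaining "TGG" must be added.
So 13 − 10 = 3 new nodes.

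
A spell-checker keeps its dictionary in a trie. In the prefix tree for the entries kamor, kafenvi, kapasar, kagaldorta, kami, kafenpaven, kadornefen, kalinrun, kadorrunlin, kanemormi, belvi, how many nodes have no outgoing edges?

Leaves are exactly the stored words that no other stored word extends.
Those words: "belvi", "kadornefen", "kadorrunlin", "kafenpaven", "kafenvi", "kagaldorta", "kalinrun", "kami", "kamor", "kanemormi", "kapasar"
Leaf count: 11

11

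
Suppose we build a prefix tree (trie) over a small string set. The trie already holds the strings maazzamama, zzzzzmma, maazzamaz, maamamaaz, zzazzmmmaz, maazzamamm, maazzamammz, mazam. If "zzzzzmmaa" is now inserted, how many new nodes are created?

1

"zzzzzmma" is already a path in the trie; the remaining "a" must be added.
Each of the 1 remaining characters creates one node.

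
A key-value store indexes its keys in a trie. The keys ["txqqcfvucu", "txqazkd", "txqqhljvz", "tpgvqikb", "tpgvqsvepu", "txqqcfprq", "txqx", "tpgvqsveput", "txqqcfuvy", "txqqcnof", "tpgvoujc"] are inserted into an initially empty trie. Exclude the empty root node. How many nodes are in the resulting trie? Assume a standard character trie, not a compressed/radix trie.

Insert word by word; a character creates a node only if that edge doesn't already exist:
  "txqqcfvucu" → 10 new (t, x, q, q, c, f, v, u, c, u)
  "txqazkd" → prefix "txq" already present; 4 new (a, z, k, d)
  "txqqhljvz" → prefix "txqq" already present; 5 new (h, l, j, v, z)
  "tpgvqikb" → prefix "t" already present; 7 new (p, g, v, q, i, k, b)
  "tpgvqsvepu" → prefix "tpgvq" already present; 5 new (s, v, e, p, u)
  "txqqcfprq" → prefix "txqqcf" already present; 3 new (p, r, q)
  "txqx" → prefix "txq" already present; 1 new (x)
  "tpgvqsveput" → prefix "tpgvqsvepu" already present; 1 new (t)
  "txqqcfuvy" → prefix "txqqcf" already present; 3 new (u, v, y)
  "txqqcnof" → prefix "txqqc" already present; 3 new (n, o, f)
  "tpgvoujc" → prefix "tpgv" already present; 4 new (o, u, j, c)
Total nodes = 10 + 4 + 5 + 7 + 5 + 3 + 1 + 1 + 3 + 3 + 4 = 46

46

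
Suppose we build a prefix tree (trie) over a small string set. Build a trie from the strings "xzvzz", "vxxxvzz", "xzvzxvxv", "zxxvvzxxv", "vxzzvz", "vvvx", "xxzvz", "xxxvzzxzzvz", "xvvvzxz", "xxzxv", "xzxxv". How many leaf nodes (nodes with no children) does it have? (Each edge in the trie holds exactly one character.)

11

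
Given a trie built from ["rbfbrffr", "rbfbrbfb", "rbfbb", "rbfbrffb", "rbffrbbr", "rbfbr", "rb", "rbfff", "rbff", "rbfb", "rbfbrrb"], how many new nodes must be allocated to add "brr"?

Nothing in the trie begins with "b"; the whole of "brr" is new.
3 − 0 = 3 new nodes.

3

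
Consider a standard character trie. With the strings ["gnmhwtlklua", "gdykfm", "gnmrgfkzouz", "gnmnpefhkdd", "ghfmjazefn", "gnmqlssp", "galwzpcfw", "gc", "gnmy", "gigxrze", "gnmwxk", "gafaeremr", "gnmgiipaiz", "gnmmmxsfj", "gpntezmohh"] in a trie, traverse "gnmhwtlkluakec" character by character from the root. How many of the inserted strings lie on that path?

1

Traverse "gnmhwtlkluakec" character by character; count nodes along the way that are marked as word ends.
Prefixes of the query that are stored words: "gnmhwtlklua"
Count: 1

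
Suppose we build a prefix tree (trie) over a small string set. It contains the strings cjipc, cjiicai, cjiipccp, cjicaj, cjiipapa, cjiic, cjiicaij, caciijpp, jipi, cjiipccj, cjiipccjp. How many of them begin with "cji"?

Filter for entries beginning with "cji":
Matches: "cjicaj", "cjiic", "cjiicai", "cjiicaij", "cjiipapa", "cjiipccj", "cjiipccjp", "cjiipccp", "cjipc"
Count: 9

9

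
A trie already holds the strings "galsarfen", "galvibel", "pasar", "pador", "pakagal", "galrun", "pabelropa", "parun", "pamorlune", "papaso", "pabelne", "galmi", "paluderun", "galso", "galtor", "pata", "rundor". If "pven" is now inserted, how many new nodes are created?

The longest prefix of "pven" already in the trie is "p" (length 1).
New nodes needed: |"pven"| − 1 = 4 − 1 = 3.

3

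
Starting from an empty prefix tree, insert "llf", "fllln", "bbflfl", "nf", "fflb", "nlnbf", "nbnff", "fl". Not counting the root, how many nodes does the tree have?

27

Trie structure (* marks end of a word):
(root)
├─ b
│  └─ b
│     └─ f
│        └─ l
│           └─ f
│              └─ l *
├─ f
│  ├─ f
│  │  └─ l
│  │     └─ b *
│  └─ l *
│     └─ l
│        └─ l
│           └─ n *
├─ l
│  └─ l
│     └─ f *
└─ n
   ├─ b
   │  └─ n
   │     └─ f
   │        └─ f *
   ├─ f *
   └─ l
      └─ n
         └─ b
            └─ f *
Counting every labelled node above: 27.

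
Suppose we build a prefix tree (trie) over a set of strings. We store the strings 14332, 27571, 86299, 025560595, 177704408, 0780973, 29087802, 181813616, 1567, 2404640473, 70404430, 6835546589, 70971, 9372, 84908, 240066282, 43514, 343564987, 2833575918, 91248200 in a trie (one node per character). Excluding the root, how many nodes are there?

130

Trace insertions, counting only characters that open a new branch:
  "14332" → 5 new (1, 4, 3, 3, 2)
  "27571" → 5 new (2, 7, 5, 7, 1)
  "86299" → 5 new (8, 6, 2, 9, 9)
  "025560595" → 9 new (0, 2, 5, 5, 6, 0, 5, 9, 5)
  "177704408" → prefix "1" already present; 8 new (7, 7, 7, 0, 4, 4, 0, 8)
  "0780973" → prefix "0" already present; 6 new (7, 8, 0, 9, 7, 3)
  "29087802" → prefix "2" already present; 7 new (9, 0, 8, 7, 8, 0, 2)
  "181813616" → prefix "1" already present; 8 new (8, 1, 8, 1, 3, 6, 1, 6)
  "1567" → prefix "1" already present; 3 new (5, 6, 7)
  "2404640473" → prefix "2" already present; 9 new (4, 0, 4, 6, 4, 0, 4, 7, 3)
  "70404430" → 8 new (7, 0, 4, 0, 4, 4, 3, 0)
  "6835546589" → 10 new (6, 8, 3, 5, 5, 4, 6, 5, 8, 9)
  "70971" → prefix "70" already present; 3 new (9, 7, 1)
  "9372" → 4 new (9, 3, 7, 2)
  "84908" → prefix "8" already present; 4 new (4, 9, 0, 8)
  "240066282" → prefix "240" already present; 6 new (0, 6, 6, 2, 8, 2)
  "43514" → 5 new (4, 3, 5, 1, 4)
  "343564987" → 9 new (3, 4, 3, 5, 6, 4, 9, 8, 7)
  "2833575918" → prefix "2" already present; 9 new (8, 3, 3, 5, 7, 5, 9, 1, 8)
  "91248200" → prefix "9" already present; 7 new (1, 2, 4, 8, 2, 0, 0)
Total nodes = 5 + 5 + 5 + 9 + 8 + 6 + 7 + 8 + 3 + 9 + 8 + 10 + 3 + 4 + 4 + 6 + 5 + 9 + 9 + 7 = 130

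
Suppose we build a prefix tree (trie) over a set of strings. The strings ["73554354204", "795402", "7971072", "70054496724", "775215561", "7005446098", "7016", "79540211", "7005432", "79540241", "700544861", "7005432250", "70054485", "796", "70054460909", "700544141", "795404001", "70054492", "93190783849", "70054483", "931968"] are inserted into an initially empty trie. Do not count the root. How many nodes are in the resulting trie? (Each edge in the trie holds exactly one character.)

83

Count nodes per top-level branch (shared prefixes stored once):
  '7'-branch (7005432, 7005432250, 700544141, 70054460909, 7005446098, 70054483, 70054485, 700544861, 70054492, 70054496724, 7016, 73554354204, 775215561, 795402, 79540211, 79540241, 795404001, 796, 7971072): 70 nodes
  '9'-branch (93190783849, 931968): 13 nodes
Sum: 83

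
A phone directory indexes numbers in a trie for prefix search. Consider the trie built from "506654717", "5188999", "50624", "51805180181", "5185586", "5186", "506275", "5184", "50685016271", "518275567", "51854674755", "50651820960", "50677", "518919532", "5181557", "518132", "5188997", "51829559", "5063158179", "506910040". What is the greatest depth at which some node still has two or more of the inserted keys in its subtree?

6

The deepest shared node is where two words last agree before diverging.
e.g. "5188997" and "5188999" share the prefix "518899" of length 6; no pair shares a longer one.
Longest shared-prefix length: 6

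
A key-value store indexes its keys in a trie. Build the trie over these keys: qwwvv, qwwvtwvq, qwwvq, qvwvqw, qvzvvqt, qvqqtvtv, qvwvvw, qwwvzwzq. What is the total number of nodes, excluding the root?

For each word, the new-node count is its length minus the longest prefix already in the trie:
  "qwwvv" → 5 new (q, w, w, v, v)
  "qwwvtwvq" → prefix "qwwv" already present; 4 new (t, w, v, q)
  "qwwvq" → prefix "qwwv" already present; 1 new (q)
  "qvwvqw" → prefix "q" already present; 5 new (v, w, v, q, w)
  "qvzvvqt" → prefix "qv" already present; 5 new (z, v, v, q, t)
  "qvqqtvtv" → prefix "qv" already present; 6 new (q, q, t, v, t, v)
  "qvwvvw" → prefix "qvwv" already present; 2 new (v, w)
  "qwwvzwzq" → prefix "qwwv" already present; 4 new (z, w, z, q)
Total nodes = 5 + 4 + 1 + 5 + 5 + 6 + 2 + 4 = 32

32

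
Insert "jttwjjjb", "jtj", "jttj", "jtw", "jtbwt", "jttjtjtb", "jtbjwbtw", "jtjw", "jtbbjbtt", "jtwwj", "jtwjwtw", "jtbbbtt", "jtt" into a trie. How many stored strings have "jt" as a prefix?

Traverse to the node for "jt", then collect every word in that subtree.
Matches: "jtbbbtt", "jtbbjbtt", "jtbjwbtw", "jtbwt", "jtj", "jtjw", "jtt", "jttj", "jttjtjtb", "jttwjjjb", "jtw", "jtwjwtw", "jtwwj"
Count: 13

13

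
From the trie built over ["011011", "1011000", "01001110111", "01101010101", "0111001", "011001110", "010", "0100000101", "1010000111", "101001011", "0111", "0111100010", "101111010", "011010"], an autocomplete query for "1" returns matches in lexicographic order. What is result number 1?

Filter for "1…" and sort: "1010000111", "101001011", "1011000", "101111010"
Position 1: 1010000111

1010000111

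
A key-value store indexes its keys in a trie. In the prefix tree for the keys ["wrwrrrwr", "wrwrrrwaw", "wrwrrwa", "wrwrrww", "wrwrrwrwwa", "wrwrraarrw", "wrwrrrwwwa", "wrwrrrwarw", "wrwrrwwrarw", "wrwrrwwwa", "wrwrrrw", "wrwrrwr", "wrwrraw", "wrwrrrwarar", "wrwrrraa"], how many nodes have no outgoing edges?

12

Leaves are exactly the stored words that no other stored word extends.
Those words: "wrwrraarrw", "wrwrraw", "wrwrrraa", "wrwrrrwarar", "wrwrrrwarw", "wrwrrrwaw", "wrwrrrwr", "wrwrrrwwwa", "wrwrrwa", "wrwrrwrwwa", "wrwrrwwrarw", "wrwrrwwwa"
Leaf count: 12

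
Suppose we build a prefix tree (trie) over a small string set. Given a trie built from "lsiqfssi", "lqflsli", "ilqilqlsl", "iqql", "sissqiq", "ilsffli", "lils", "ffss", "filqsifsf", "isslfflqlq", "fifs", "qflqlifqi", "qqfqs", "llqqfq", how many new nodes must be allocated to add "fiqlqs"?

"fi" is already a path in the trie; the remaining "qlqs" must be added.
So 6 − 2 = 4 new nodes.

4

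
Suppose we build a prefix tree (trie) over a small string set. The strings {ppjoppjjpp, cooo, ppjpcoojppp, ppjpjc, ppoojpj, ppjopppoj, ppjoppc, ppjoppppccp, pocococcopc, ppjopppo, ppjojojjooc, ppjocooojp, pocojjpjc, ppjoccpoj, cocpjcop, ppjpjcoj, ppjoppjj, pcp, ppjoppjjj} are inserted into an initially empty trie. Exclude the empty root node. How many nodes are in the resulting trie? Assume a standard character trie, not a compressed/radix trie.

For each word, the new-node count is its length minus the longest prefix already in the trie:
  "ppjoppjjpp" → 10 new (p, p, j, o, p, p, j, j, p, p)
  "cooo" → 4 new (c, o, o, o)
  "ppjpcoojppp" → prefix "ppj" already present; 8 new (p, c, o, o, j, p, p, p)
  "ppjpjc" → prefix "ppjp" already present; 2 new (j, c)
  "ppoojpj" → prefix "pp" already present; 5 new (o, o, j, p, j)
  "ppjopppoj" → prefix "ppjopp" already present; 3 new (p, o, j)
  "ppjoppc" → prefix "ppjopp" already present; 1 new (c)
  "ppjoppppccp" → prefix "ppjoppp" already present; 4 new (p, c, c, p)
  "pocococcopc" → prefix "p" already present; 10 new (o, c, o, c, o, c, c, o, p, c)
  "ppjopppo" → prefix "ppjopppo" already present; 0 new (none)
  "ppjojojjooc" → prefix "ppjo" already present; 7 new (j, o, j, j, o, o, c)
  "ppjocooojp" → prefix "ppjo" already present; 6 new (c, o, o, o, j, p)
  "pocojjpjc" → prefix "poco" already present; 5 new (j, j, p, j, c)
  "ppjoccpoj" → prefix "ppjoc" already present; 4 new (c, p, o, j)
  "cocpjcop" → prefix "co" already present; 6 new (c, p, j, c, o, p)
  "ppjpjcoj" → prefix "ppjpjc" already present; 2 new (o, j)
  "ppjoppjj" → prefix "ppjoppjj" already present; 0 new (none)
  "pcp" → prefix "p" already present; 2 new (c, p)
  "ppjoppjjj" → prefix "ppjoppjj" already present; 1 new (j)
Total nodes = 10 + 4 + 8 + 2 + 5 + 3 + 1 + 4 + 10 + 0 + 7 + 6 + 5 + 4 + 6 + 2 + 0 + 2 + 1 = 80

80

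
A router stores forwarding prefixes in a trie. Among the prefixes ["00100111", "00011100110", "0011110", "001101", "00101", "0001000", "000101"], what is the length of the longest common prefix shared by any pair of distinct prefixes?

Look for the deepest trie node that still has at least two words in its subtree.
"0001000" and "000101" agree on "00010" (5 characters) before diverging; nothing deeper is shared.
Longest shared-prefix length: 5

5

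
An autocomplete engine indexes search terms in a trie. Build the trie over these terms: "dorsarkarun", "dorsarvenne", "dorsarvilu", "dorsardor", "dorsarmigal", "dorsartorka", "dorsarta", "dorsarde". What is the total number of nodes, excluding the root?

34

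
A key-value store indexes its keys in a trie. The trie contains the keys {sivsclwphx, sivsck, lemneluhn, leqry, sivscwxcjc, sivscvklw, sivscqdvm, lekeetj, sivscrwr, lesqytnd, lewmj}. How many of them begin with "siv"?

6

Walk to "siv"; the words in its subtree are exactly those with that prefix.
Words under "siv": sivsck, sivsclwphx, sivscqdvm, sivscrwr, sivscvklw, sivscwxcjc
Count: 6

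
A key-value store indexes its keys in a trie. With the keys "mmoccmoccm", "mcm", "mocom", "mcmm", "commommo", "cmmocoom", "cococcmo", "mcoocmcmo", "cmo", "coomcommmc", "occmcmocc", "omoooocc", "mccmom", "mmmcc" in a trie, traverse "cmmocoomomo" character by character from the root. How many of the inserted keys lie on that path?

Check each prefix of "cmmocoomomo" against the stored set — each match is an end-marker on the path.
Prefixes of the query that are stored words: "cmmocoom"
Count: 1

1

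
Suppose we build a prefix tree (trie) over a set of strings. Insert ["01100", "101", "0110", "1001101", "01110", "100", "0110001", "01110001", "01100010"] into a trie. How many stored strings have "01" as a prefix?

6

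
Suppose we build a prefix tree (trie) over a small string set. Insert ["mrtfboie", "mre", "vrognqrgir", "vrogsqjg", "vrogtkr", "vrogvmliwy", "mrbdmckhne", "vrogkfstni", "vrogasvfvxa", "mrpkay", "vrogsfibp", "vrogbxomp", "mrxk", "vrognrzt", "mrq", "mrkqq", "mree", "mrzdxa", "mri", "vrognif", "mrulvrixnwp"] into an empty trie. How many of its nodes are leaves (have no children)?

A leaf is a node with no children — equivalently, the end of a word that is not a proper prefix of any other stored word.
Those words: "mrbdmckhne", "mree", "mri", "mrkqq", "mrpkay", "mrq", "mrtfboie", "mrulvrixnwp", "mrxk", "mrzdxa", "vrogasvfvxa", "vrogbxomp", "vrogkfstni", "vrognif", "vrognqrgir", "vrognrzt", "vrogsfibp", "vrogsqjg", "vrogtkr", "vrogvmliwy"
Leaf count: 20

20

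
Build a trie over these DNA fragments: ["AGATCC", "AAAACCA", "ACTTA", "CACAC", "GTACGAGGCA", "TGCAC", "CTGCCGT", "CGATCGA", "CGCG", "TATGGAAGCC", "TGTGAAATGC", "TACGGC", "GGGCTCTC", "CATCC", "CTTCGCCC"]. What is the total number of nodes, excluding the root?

87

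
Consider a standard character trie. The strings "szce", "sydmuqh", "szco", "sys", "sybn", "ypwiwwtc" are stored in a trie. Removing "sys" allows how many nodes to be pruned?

1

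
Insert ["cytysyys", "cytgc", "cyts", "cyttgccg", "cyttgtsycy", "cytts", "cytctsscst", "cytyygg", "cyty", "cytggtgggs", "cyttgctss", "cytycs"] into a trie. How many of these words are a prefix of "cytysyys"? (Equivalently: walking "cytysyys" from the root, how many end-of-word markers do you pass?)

Traverse "cytysyys" character by character; count nodes along the way that are marked as word ends.
Prefixes of the query that are stored words: "cyty", "cytysyys"
Count: 2

2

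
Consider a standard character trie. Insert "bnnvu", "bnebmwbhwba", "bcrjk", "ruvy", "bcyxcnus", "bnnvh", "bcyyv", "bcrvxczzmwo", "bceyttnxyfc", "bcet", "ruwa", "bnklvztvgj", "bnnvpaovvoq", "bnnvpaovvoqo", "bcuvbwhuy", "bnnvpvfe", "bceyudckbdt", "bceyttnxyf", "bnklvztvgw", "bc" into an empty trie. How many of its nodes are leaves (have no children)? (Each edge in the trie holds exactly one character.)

17

A leaf is a node with no children — equivalently, the end of a word that is not a proper prefix of any other stored word.
Those words: "bcet", "bceyttnxyfc", "bceyudckbdt", "bcrjk", "bcrvxczzmwo", "bcuvbwhuy", "bcyxcnus", "bcyyv", "bnebmwbhwba", "bnklvztvgj", "bnklvztvgw", "bnnvh", "bnnvpaovvoqo", "bnnvpvfe", "bnnvu", "ruvy", "ruwa"
Leaf count: 17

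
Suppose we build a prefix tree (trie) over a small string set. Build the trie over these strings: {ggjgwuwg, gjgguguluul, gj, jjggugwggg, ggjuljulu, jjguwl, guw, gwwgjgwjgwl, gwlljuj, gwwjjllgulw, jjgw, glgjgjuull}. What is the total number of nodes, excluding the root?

72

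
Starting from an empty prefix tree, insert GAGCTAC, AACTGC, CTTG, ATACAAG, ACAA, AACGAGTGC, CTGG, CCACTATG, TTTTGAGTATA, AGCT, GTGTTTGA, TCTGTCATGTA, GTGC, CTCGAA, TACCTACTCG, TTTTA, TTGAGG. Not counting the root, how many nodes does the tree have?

Insert word by word; a character creates a node only if that edge doesn't already exist:
  "GAGCTAC" → 7 new (G, A, G, C, T, A, C)
  "AACTGC" → 6 new (A, A, C, T, G, C)
  "CTTG" → 4 new (C, T, T, G)
  "ATACAAG" → prefix "A" already present; 6 new (T, A, C, A, A, G)
  "ACAA" → prefix "A" already present; 3 new (C, A, A)
  "AACGAGTGC" → prefix "AAC" already present; 6 new (G, A, G, T, G, C)
  "CTGG" → prefix "CT" already present; 2 new (G, G)
  "CCACTATG" → prefix "C" already present; 7 new (C, A, C, T, A, T, G)
  "TTTTGAGTATA" → 11 new (T, T, T, T, G, A, G, T, A, T, A)
  "AGCT" → prefix "A" already present; 3 new (G, C, T)
  "GTGTTTGA" → prefix "G" already present; 7 new (T, G, T, T, T, G, A)
  "TCTGTCATGTA" → prefix "T" already present; 10 new (C, T, G, T, C, A, T, G, T, A)
  "GTGC" → prefix "GTG" already present; 1 new (C)
  "CTCGAA" → prefix "CT" already present; 4 new (C, G, A, A)
  "TACCTACTCG" → prefix "T" already present; 9 new (A, C, C, T, A, C, T, C, G)
  "TTTTA" → prefix "TTTT" already present; 1 new (A)
  "TTGAGG" → prefix "TT" already present; 4 new (G, A, G, G)
Total nodes = 7 + 6 + 4 + 6 + 3 + 6 + 2 + 7 + 11 + 3 + 7 + 10 + 1 + 4 + 9 + 1 + 4 = 91

91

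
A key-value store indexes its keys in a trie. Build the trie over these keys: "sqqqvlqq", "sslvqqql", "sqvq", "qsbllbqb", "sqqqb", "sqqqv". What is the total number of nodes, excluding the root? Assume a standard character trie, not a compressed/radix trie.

26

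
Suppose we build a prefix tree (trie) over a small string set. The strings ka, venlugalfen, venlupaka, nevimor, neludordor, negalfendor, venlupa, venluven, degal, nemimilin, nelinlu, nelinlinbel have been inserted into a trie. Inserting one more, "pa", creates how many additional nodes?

2

Nothing in the trie begins with "p"; the whole of "pa" is new.
2 − 0 = 2 new nodes.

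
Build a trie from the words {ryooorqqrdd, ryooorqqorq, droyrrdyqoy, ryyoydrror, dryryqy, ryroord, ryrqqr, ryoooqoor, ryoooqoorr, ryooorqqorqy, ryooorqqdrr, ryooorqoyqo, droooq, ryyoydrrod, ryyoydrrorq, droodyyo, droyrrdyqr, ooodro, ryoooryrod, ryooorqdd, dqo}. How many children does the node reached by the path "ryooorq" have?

3

The children of the "ryooorq" node are the distinct next characters among strings starting with "ryooorq".
Characters that immediately follow "ryooorq" among the stored strings: {d, o, q}.
That node has 3 child edges.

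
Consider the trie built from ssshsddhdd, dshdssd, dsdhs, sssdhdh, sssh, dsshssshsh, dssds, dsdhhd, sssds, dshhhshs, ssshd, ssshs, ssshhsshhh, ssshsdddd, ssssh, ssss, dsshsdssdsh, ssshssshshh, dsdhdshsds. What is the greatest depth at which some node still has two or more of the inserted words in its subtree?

The deepest shared node is where two words last agree before diverging.
"ssshsdddd" and "ssshsddhdd" agree on "ssshsdd" (7 characters) before diverging; nothing deeper is shared.
Longest shared-prefix length: 7

7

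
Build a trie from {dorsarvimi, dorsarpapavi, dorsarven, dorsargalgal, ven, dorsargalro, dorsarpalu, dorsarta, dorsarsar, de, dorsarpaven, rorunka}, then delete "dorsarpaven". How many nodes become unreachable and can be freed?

3

After clearing the end-marker at "dorsarpaven", prune upward until reaching a node still needed by another word.
The suffix "ven" (3 nodes) is used only by "dorsarpaven"; the node for "dorsarpa" still has the child "p", so pruning stops there.
Nodes removed: 3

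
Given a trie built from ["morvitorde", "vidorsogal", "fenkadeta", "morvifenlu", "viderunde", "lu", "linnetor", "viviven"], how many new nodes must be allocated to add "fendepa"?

"fen" is already a path in the trie; the remaining "depa" must be added.
So 7 − 3 = 4 new nodes.

4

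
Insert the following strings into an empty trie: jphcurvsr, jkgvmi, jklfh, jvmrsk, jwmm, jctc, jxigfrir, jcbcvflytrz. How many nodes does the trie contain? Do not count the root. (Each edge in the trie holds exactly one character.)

For each word, the new-node count is its length minus the longest prefix already in the trie:
  "jphcurvsr" → 9 new (j, p, h, c, u, r, v, s, r)
  "jkgvmi" → prefix "j" already present; 5 new (k, g, v, m, i)
  "jklfh" → prefix "jk" already present; 3 new (l, f, h)
  "jvmrsk" → prefix "j" already present; 5 new (v, m, r, s, k)
  "jwmm" → prefix "j" already present; 3 new (w, m, m)
  "jctc" → prefix "j" already present; 3 new (c, t, c)
  "jxigfrir" → prefix "j" already present; 7 new (x, i, g, f, r, i, r)
  "jcbcvflytrz" → prefix "jc" already present; 9 new (b, c, v, f, l, y, t, r, z)
Total nodes = 9 + 5 + 3 + 5 + 3 + 3 + 7 + 9 = 44

44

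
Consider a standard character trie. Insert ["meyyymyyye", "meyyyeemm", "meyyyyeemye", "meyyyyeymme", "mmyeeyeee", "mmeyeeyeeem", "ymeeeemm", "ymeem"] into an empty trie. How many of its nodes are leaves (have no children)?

A leaf is a node with no children — equivalently, the end of a word that is not a proper prefix of any other stored word.
Those words: "meyyyeemm", "meyyymyyye", "meyyyyeemye", "meyyyyeymme", "mmeyeeyeeem", "mmyeeyeee", "ymeeeemm", "ymeem"
Leaf count: 8

8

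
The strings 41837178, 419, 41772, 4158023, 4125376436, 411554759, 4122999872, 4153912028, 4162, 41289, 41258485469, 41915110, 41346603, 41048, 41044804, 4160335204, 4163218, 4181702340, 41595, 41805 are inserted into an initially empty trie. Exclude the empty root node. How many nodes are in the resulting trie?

97

Insert word by word; a character creates a node only if that edge doesn't already exist:
  "41837178" → 8 new (4, 1, 8, 3, 7, 1, 7, 8)
  "419" → prefix "41" already present; 1 new (9)
  "41772" → prefix "41" already present; 3 new (7, 7, 2)
  "4158023" → prefix "41" already present; 5 new (5, 8, 0, 2, 3)
  "4125376436" → prefix "41" already present; 8 new (2, 5, 3, 7, 6, 4, 3, 6)
  "411554759" → prefix "41" already present; 7 new (1, 5, 5, 4, 7, 5, 9)
  "4122999872" → prefix "412" already present; 7 new (2, 9, 9, 9, 8, 7, 2)
  "4153912028" → prefix "415" already present; 7 new (3, 9, 1, 2, 0, 2, 8)
  "4162" → prefix "41" already present; 2 new (6, 2)
  "41289" → prefix "412" already present; 2 new (8, 9)
  "41258485469" → prefix "4125" already present; 7 new (8, 4, 8, 5, 4, 6, 9)
  "41915110" → prefix "419" already present; 5 new (1, 5, 1, 1, 0)
  "41346603" → prefix "41" already present; 6 new (3, 4, 6, 6, 0, 3)
  "41048" → prefix "41" already present; 3 new (0, 4, 8)
  "41044804" → prefix "4104" already present; 4 new (4, 8, 0, 4)
  "4160335204" → prefix "416" already present; 7 new (0, 3, 3, 5, 2, 0, 4)
  "4163218" → prefix "416" already present; 4 new (3, 2, 1, 8)
  "4181702340" → prefix "418" already present; 7 new (1, 7, 0, 2, 3, 4, 0)
  "41595" → prefix "415" already present; 2 new (9, 5)
  "41805" → prefix "418" already present; 2 new (0, 5)
Total nodes = 8 + 1 + 3 + 5 + 8 + 7 + 7 + 7 + 2 + 2 + 7 + 5 + 6 + 3 + 4 + 7 + 4 + 7 + 2 + 2 = 97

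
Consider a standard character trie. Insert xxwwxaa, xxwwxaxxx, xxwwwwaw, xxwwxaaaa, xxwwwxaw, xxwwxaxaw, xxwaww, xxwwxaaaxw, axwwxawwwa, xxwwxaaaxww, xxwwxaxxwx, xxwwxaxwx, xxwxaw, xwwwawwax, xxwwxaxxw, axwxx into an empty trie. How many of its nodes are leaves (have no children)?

A leaf is a node with no children — equivalently, the end of a word that is not a proper prefix of any other stored word.
Those words: "axwwxawwwa", "axwxx", "xwwwawwax", "xxwaww", "xxwwwwaw", "xxwwwxaw", "xxwwxaaaa", "xxwwxaaaxww", "xxwwxaxaw", "xxwwxaxwx", "xxwwxaxxwx", "xxwwxaxxx", "xxwxaw"
Leaf count: 13

13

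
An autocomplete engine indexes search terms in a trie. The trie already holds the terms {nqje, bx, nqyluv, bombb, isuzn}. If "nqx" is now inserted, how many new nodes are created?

1

Walking "nqx" from the root, the first 2 characters ("nq") follow existing edges; "x" is the first miss.
New nodes needed: |"nqx"| − 2 = 3 − 2 = 1.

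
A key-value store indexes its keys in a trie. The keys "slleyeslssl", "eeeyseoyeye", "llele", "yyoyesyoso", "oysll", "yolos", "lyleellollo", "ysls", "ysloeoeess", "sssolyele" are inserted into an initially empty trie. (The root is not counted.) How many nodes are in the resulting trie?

74

Insert word by word; a character creates a node only if that edge doesn't already exist:
  "slleyeslssl" → 11 new (s, l, l, e, y, e, s, l, s, s, l)
  "eeeyseoyeye" → 11 new (e, e, e, y, s, e, o, y, e, y, e)
  "llele" → 5 new (l, l, e, l, e)
  "yyoyesyoso" → 10 new (y, y, o, y, e, s, y, o, s, o)
  "oysll" → 5 new (o, y, s, l, l)
  "yolos" → prefix "y" already present; 4 new (o, l, o, s)
  "lyleellollo" → prefix "l" already present; 10 new (y, l, e, e, l, l, o, l, l, o)
  "ysls" → prefix "y" already present; 3 new (s, l, s)
  "ysloeoeess" → prefix "ysl" already present; 7 new (o, e, o, e, e, s, s)
  "sssolyele" → prefix "s" already present; 8 new (s, s, o, l, y, e, l, e)
Total nodes = 11 + 11 + 5 + 10 + 5 + 4 + 10 + 3 + 7 + 8 = 74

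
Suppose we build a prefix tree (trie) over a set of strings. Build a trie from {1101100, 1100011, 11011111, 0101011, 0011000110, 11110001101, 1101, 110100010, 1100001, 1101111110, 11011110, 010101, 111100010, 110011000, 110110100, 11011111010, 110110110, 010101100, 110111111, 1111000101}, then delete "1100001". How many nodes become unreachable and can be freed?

After clearing the end-marker at "1100001", prune upward until reaching a node still needed by another word.
The suffix "01" (2 nodes) is used only by "1100001"; the node for "11000" still has the child "1", so pruning stops there.
Nodes removed: 2

2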